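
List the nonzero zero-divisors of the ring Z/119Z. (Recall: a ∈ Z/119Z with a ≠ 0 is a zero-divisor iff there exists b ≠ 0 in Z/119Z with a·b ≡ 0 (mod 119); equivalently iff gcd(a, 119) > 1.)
nonzero zero-divisors of Z/119Z = {7, 14, 17, 21, 28, 34, 35, 42, 49, 51, 56, 63, 68, 70, 77, 84, 85, 91, 98, 102, 105, 112}

An element a ∈ Z/119Z (with a ≠ 0) is a zero-divisor iff gcd(a, 119) > 1 (because a is a unit precisely when gcd(a, n) = 1, and in Z/nZ every nonzero, non-unit element is a zero-divisor). Scan a = 1, ..., 118 and keep those with gcd(a, 119) > 1:
  gcd(7, 119) = 7, gcd(14, 119) = 7, gcd(17, 119) = 17, gcd(21, 119) = 7, gcd(28, 119) = 7, gcd(34, 119) = 17, gcd(35, 119) = 7, gcd(42, 119) = 7, gcd(49, 119) = 7, gcd(51, 119) = 17, gcd(56, 119) = 7, gcd(63, 119) = 7, gcd(68, 119) = 17, gcd(70, 119) = 7, gcd(77, 119) = 7, gcd(84, 119) = 7, gcd(85, 119) = 17, gcd(91, 119) = 7, gcd(98, 119) = 7, gcd(102, 119) = 17, gcd(105, 119) = 7, gcd(112, 119) = 7.
All other a ∈ {1, ..., 118} have gcd(a, 119) = 1 and are units. So the nonzero zero-divisors are exactly the 22 values of a appearing in this scan.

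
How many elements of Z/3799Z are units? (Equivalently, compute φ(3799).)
Z/3799Z has φ(3799) = 3640 units

An element a ∈ Z/3799Z is a unit iff gcd(a, 3799) = 1, so the number of units is φ(3799). φ is multiplicative, with φ(p^e) = p^e − p^(e−1). Factorise 3799 = 29 · 131. Then
  φ(3799) = (29 − 1) · (131 − 1) = 28 · 130 = 3640.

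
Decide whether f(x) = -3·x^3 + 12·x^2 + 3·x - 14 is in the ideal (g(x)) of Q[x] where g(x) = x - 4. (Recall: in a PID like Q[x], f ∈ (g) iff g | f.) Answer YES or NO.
NO

In Q[x] the ideal (g) consists of all multiples of g, so f ∈ (g) iff g | f, i.e. iff the remainder of f on division by g is 0. Divide f by g (g is monic, so eliminate the leading term of the running remainder at each step):
  leading term -3·x^3: subtract (-3·x^2)·g(x) = -3·x^3 + 12·x^2, leaving 3·x - 14
  leading term 3·x: subtract (3)·g(x) = 3·x - 12, leaving -2
The remainder r(x) = -2 ≠ 0 (and deg r < deg g), so g ∤ f, i.e. f ∉ (g).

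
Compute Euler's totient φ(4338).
φ is multiplicative, with φ(p^e) = p^e − p^(e−1). Factorise 4338 = 2 · 3^2 · 241. Then
  φ(4338) = (2 − 1) · (3^2 − 3^1) · (241 − 1) = 1 · 6 · 240 = 1440.

Final answer: φ(4338) = 1440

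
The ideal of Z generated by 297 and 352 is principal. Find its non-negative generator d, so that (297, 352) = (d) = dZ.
(297, 352) = (11); d = 11

In the PID Z, (a, b) is generated by gcd(a, b). Compute gcd(352, 297) with the extended Euclidean algorithm, tracking rows (r, s, t) with s·352 + t·297 = r:
  row A: (352, 1, 0)   [1·352 + 0·297 = 352]
  row B: (297, 0, 1)   [0·352 + 1·297 = 297]
  352 = 1·297 + 55   → row C = row A − 1·row B = (55, 1, −1)   [check: 1·352 − 1·297 = 55]
  297 = 5·55 + 22   → row D = row B − 5·row C = (22, −5, 6)   [check: −5·352 + 6·297 = 22]
  55 = 2·22 + 11   → row E = row C − 2·row D = (11, 11, −13)   [check: 11·352 − 13·297 = 11]
  22 = 2·11 + 0   → remainder 0, stop. gcd = 11 (last nonzero row E).
So gcd(297, 352) = 11, with Bézout identity 11·352 − 13·297 = 11. Containment (⊇): the Bézout identity exhibits 11 as an element of (297, 352), giving (11) ⊆ (297, 352). Containment (⊆): since 11 | 297 and 11 | 352 (297 = 11·27, 352 = 11·32), every Z-linear combination of 297 and 352 is divisible by 11, so (297, 352) ⊆ (11). Therefore (297, 352) = (11), d = 11.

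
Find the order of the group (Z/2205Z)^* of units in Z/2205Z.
|(Z/2205Z)^*| = 1008

(Z/2205Z)^* consists of the classes a with gcd(a, 2205) = 1, so its order is φ(2205). φ is multiplicative, with φ(p^e) = p^e − p^(e−1). Factorise 2205 = 3^2 · 5 · 7^2. Then
  φ(2205) = (3^2 − 3^1) · (5 − 1) · (7^2 − 7^1) = 6 · 4 · 42 = 1008.
Thus |(Z/2205Z)^*| = 1008.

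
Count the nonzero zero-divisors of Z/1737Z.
Z/1737Z has 584 nonzero zero-divisors

In Z/1737Z each nonzero element is either a unit (gcd with 1737 is 1) or a zero-divisor (gcd > 1). The number of units is φ(1737): factorise 1737 = 3^2 · 193, so φ(1737) = (3^2 − 3^1) · (193 − 1) = 6 · 192 = 1152. The nonzero elements number 1737 − 1 = 1736. Hence the nonzero zero-divisors number 1736 − 1152 = 584.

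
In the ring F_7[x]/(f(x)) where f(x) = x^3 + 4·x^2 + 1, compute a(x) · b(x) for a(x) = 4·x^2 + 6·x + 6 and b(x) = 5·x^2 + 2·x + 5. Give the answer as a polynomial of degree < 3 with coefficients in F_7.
a · b ≡ 6·x^2 + x + 2 (mod f(x))

Multiply as integer polynomials: a · b = 20·x^4 + 38·x^3 + 62·x^2 + 42·x + 30. Reducing coefficients mod 7: a · b ≡ 6·x^4 + 3·x^3 + 6·x^2 + 2. Now divide by f(x) = x^3 + 4·x^2 + 1 in F_7[x], eliminating the leading term at each step:
  leading term 6·x^4: subtract (6·x)·f(x) = 6·x^4 + 3·x^3 + 6·x, leaving 6·x^2 + x + 2 (coefficients mod 7)
The degree is now < 3, so this is the remainder. Hence a · b ≡ 6·x^2 + x + 2 in F_7[x]/(f).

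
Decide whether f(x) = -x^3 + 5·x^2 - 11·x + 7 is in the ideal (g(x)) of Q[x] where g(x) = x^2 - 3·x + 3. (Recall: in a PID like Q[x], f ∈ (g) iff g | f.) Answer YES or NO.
NO

In Q[x] the ideal (g) consists of all multiples of g, so f ∈ (g) iff g | f, i.e. iff the remainder of f on division by g is 0. Divide f by g (g is monic, so eliminate the leading term of the running remainder at each step):
  leading term -x^3: subtract (-x)·g(x) = -x^3 + 3·x^2 - 3·x, leaving 2·x^2 - 8·x + 7
  leading term 2·x^2: subtract (2)·g(x) = 2·x^2 - 6·x + 6, leaving 1 - 2·x
The remainder r(x) = 1 - 2·x ≠ 0 (and deg r < deg g), so g ∤ f, i.e. f ∉ (g).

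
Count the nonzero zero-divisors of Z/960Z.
Z/960Z has 703 nonzero zero-divisors

In Z/960Z each nonzero element is either a unit (gcd with 960 is 1) or a zero-divisor (gcd > 1). The number of units is φ(960): factorise 960 = 2^6 · 3 · 5, so φ(960) = (2^6 − 2^5) · (3 − 1) · (5 − 1) = 32 · 2 · 4 = 256. The nonzero elements number 960 − 1 = 959. Hence the nonzero zero-divisors number 959 − 256 = 703.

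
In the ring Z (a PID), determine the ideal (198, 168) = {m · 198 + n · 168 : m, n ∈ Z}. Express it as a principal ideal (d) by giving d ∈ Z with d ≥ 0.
(198, 168) = (6); d = 6

In the PID Z, (a, b) is generated by gcd(a, b). Compute gcd(198, 168) with the extended Euclidean algorithm, tracking rows (r, s, t) with s·198 + t·168 = r:
  row A: (198, 1, 0)   [1·198 + 0·168 = 198]
  row B: (168, 0, 1)   [0·198 + 1·168 = 168]
  198 = 1·168 + 30   → row C = row A − 1·row B = (30, 1, −1)   [check: 1·198 − 1·168 = 30]
  168 = 5·30 + 18   → row D = row B − 5·row C = (18, −5, 6)   [check: −5·198 + 6·168 = 18]
  30 = 1·18 + 12   → row E = row C − 1·row D = (12, 6, −7)   [check: 6·198 − 7·168 = 12]
  18 = 1·12 + 6   → row F = row D − 1·row E = (6, −11, 13)   [check: −11·198 + 13·168 = 6]
  12 = 2·6 + 0   → remainder 0, stop. gcd = 6 (last nonzero row F).
So gcd(198, 168) = 6, with Bézout identity −11·198 + 13·168 = 6. Containment (⊇): the Bézout identity exhibits 6 as an element of (198, 168), giving (6) ⊆ (198, 168). Containment (⊆): since 6 | 198 and 6 | 168 (198 = 6·33, 168 = 6·28), every Z-linear combination of 198 and 168 is divisible by 6, so (198, 168) ⊆ (6). Therefore (198, 168) = (6), d = 6.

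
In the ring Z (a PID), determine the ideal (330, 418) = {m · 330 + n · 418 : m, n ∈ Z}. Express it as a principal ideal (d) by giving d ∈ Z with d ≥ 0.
(330, 418) = (22); d = 22

In the PID Z, (a, b) is generated by gcd(a, b). Compute gcd(418, 330) with the extended Euclidean algorithm, tracking rows (r, s, t) with s·418 + t·330 = r:
  row A: (418, 1, 0)   [1·418 + 0·330 = 418]
  row B: (330, 0, 1)   [0·418 + 1·330 = 330]
  418 = 1·330 + 88   → row C = row A − 1·row B = (88, 1, −1)   [check: 1·418 − 1·330 = 88]
  330 = 3·88 + 66   → row D = row B − 3·row C = (66, −3, 4)   [check: −3·418 + 4·330 = 66]
  88 = 1·66 + 22   → row E = row C − 1·row D = (22, 4, −5)   [check: 4·418 − 5·330 = 22]
  66 = 3·22 + 0   → remainder 0, stop. gcd = 22 (last nonzero row E).
So gcd(330, 418) = 22, with Bézout identity 4·418 − 5·330 = 22. Containment (⊇): the Bézout identity exhibits 22 as an element of (330, 418), giving (22) ⊆ (330, 418). Containment (⊆): since 22 | 330 and 22 | 418 (330 = 22·15, 418 = 22·19), every Z-linear combination of 330 and 418 is divisible by 22, so (330, 418) ⊆ (22). Therefore (330, 418) = (22), d = 22.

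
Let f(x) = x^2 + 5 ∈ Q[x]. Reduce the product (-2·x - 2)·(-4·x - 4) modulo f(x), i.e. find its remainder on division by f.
First multiply in Q[x] without reducing: a · b = 8·x^2 + 16·x + 8. Now divide by f(x) = x^2 + 5, eliminating the leading term at each step:
  leading term 8·x^2: subtract (8)·f(x) = 8·x^2 + 40, leaving 16·x - 32
The degree is now < 2, so this is the remainder. Hence a · b ≡ 16·x - 32 in Q[x]/(f).

Final answer: a · b ≡ 16·x - 32 (mod f(x))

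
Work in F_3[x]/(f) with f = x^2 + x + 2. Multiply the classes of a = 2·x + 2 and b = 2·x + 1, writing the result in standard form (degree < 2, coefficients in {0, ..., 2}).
a · b ≡ 2·x (mod f(x))

Multiply as integer polynomials: a · b = 4·x^2 + 6·x + 2. Reducing coefficients mod 3: a · b ≡ x^2 + 2. Now divide by f(x) = x^2 + x + 2 in F_3[x], eliminating the leading term at each step:
  leading term x^2: subtract (1)·f(x) = x^2 + x + 2, leaving 2·x (coefficients mod 3)
The degree is now < 2, so this is the remainder. Hence a · b ≡ 2·x in F_3[x]/(f).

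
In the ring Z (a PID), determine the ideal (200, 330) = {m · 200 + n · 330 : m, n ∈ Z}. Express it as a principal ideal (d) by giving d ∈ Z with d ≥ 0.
In the PID Z, (a, b) is generated by gcd(a, b). Compute gcd(330, 200) with the extended Euclidean algorithm, tracking rows (r, s, t) with s·330 + t·200 = r:
  row A: (330, 1, 0)   [1·330 + 0·200 = 330]
  row B: (200, 0, 1)   [0·330 + 1·200 = 200]
  330 = 1·200 + 130   → row C = row A − 1·row B = (130, 1, −1)   [check: 1·330 − 1·200 = 130]
  200 = 1·130 + 70   → row D = row B − 1·row C = (70, −1, 2)   [check: −1·330 + 2·200 = 70]
  130 = 1·70 + 60   → row E = row C − 1·row D = (60, 2, −3)   [check: 2·330 − 3·200 = 60]
  70 = 1·60 + 10   → row F = row D − 1·row E = (10, −3, 5)   [check: −3·330 + 5·200 = 10]
  60 = 6·10 + 0   → remainder 0, stop. gcd = 10 (last nonzero row F).
So gcd(200, 330) = 10, with Bézout identity −3·330 + 5·200 = 10. Containment (⊇): the Bézout identity exhibits 10 as an element of (200, 330), giving (10) ⊆ (200, 330). Containment (⊆): since 10 | 200 and 10 | 330 (200 = 10·20, 330 = 10·33), every Z-linear combination of 200 and 330 is divisible by 10, so (200, 330) ⊆ (10). Therefore (200, 330) = (10), d = 10.

Final answer: (200, 330) = (10); d = 10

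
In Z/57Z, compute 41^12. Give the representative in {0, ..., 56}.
Use repeated squaring. Binary(12) = 1100. Walk through the bits of the exponent 12 left-to-right: at each bit after the leading one, square the running value, then multiply by 41 if the bit is 1 (always reducing mod 57):
  bit 1 = 1 (leading): start with 41.
  bit 2 = 1: square 41^2 = 1681 ≡ 28; bit is 1, so multiply 28·41 = 1148 ≡ 8 (mod 57).
  bit 3 = 0: square 8^2 = 64 ≡ 7 (mod 57).
  bit 4 = 0: square 7^2 = 49 (mod 57).
Final value: 41^12 ≡ 49 (mod 57).

Final answer: 49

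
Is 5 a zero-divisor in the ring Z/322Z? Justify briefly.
gcd(5, 322) = 1, so 5 is a unit in Z/322Z (it has a multiplicative inverse). A unit cannot be a zero-divisor: if 5·b ≡ 0 then multiplying both sides by 5^(−1) gives b ≡ 0. So 5 is not a zero-divisor.

Final answer: NO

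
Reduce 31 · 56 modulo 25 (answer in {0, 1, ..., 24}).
Reduce the factors first: 31 ≡ 6, 56 ≡ 6 (mod 25), so 31 · 56 ≡ 6 · 6 (mod 25). 6 · 6 = 36. Dividing by 25: 36 = 1·25 + 11. So (31 · 56) mod 25 = 11.

Final answer: 11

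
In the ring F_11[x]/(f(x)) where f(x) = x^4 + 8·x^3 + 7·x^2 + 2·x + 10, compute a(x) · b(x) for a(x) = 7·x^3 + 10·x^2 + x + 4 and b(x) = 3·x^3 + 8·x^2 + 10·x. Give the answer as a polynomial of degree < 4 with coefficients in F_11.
a · b ≡ 9·x^3 + 4·x^2 + 9·x + 2 (mod f(x))

Multiply as integer polynomials: a · b = 21·x^6 + 86·x^5 + 153·x^4 + 120·x^3 + 42·x^2 + 40·x. Reducing coefficients mod 11: a · b ≡ 10·x^6 + 9·x^5 + 10·x^4 + 10·x^3 + 9·x^2 + 7·x. Now divide by f(x) = x^4 + 8·x^3 + 7·x^2 + 2·x + 10 in F_11[x], eliminating the leading term at each step:
  leading term 10·x^6: subtract (10·x^2)·f(x) = 10·x^6 + 3·x^5 + 4·x^4 + 9·x^3 + x^2, leaving 6·x^5 + 6·x^4 + x^3 + 8·x^2 + 7·x (coefficients mod 11)
  leading term 6·x^5: subtract (6·x)·f(x) = 6·x^5 + 4·x^4 + 9·x^3 + x^2 + 5·x, leaving 2·x^4 + 3·x^3 + 7·x^2 + 2·x (coefficients mod 11)
  leading term 2·x^4: subtract (2)·f(x) = 2·x^4 + 5·x^3 + 3·x^2 + 4·x + 9, leaving 9·x^3 + 4·x^2 + 9·x + 2 (coefficients mod 11)
The degree is now < 4, so this is the remainder. Hence a · b ≡ 9·x^3 + 4·x^2 + 9·x + 2 in F_11[x]/(f).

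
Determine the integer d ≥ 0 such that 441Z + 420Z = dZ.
In the PID Z, (a, b) is generated by gcd(a, b). Compute gcd(441, 420) with the extended Euclidean algorithm, tracking rows (r, s, t) with s·441 + t·420 = r:
  row A: (441, 1, 0)   [1·441 + 0·420 = 441]
  row B: (420, 0, 1)   [0·441 + 1·420 = 420]
  441 = 1·420 + 21   → row C = row A − 1·row B = (21, 1, −1)   [check: 1·441 − 1·420 = 21]
  420 = 20·21 + 0   → remainder 0, stop. gcd = 21 (last nonzero row C).
So gcd(441, 420) = 21, with Bézout identity 1·441 − 1·420 = 21. Containment (⊇): the Bézout identity exhibits 21 as an element of (441, 420), giving (21) ⊆ (441, 420). Containment (⊆): since 21 | 441 and 21 | 420 (441 = 21·21, 420 = 21·20), every Z-linear combination of 441 and 420 is divisible by 21, so (441, 420) ⊆ (21). Therefore (441, 420) = (21), d = 21.

Final answer: (441, 420) = (21); d = 21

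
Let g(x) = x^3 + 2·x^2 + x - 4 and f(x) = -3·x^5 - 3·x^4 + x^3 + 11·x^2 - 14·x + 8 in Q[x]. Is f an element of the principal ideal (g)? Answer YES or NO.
In Q[x] the ideal (g) consists of all multiples of g, so f ∈ (g) iff g | f, i.e. iff the remainder of f on division by g is 0. Divide f by g (g is monic, so eliminate the leading term of the running remainder at each step):
  leading term -3·x^5: subtract (-3·x^2)·g(x) = -3·x^5 - 6·x^4 - 3·x^3 + 12·x^2, leaving 3·x^4 + 4·x^3 - x^2 - 14·x + 8
  leading term 3·x^4: subtract (3·x)·g(x) = 3·x^4 + 6·x^3 + 3·x^2 - 12·x, leaving -2·x^3 - 4·x^2 - 2·x + 8
  leading term -2·x^3: subtract (-2)·g(x) = -2·x^3 - 4·x^2 - 2·x + 8, leaving 0
The remainder is 0, so f(x) = g(x) · h(x) with h(x) = -3·x^2 + 3·x - 2. Hence g | f, i.e. f ∈ (g).

Final answer: YES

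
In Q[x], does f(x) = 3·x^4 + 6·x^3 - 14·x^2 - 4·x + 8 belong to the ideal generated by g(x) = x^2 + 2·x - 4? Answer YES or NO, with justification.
In Q[x] the ideal (g) consists of all multiples of g, so f ∈ (g) iff g | f, i.e. iff the remainder of f on division by g is 0. Divide f by g (g is monic, so eliminate the leading term of the running remainder at each step):
  leading term 3·x^4: subtract (3·x^2)·g(x) = 3·x^4 + 6·x^3 - 12·x^2, leaving -2·x^2 - 4·x + 8
  leading term -2·x^2: subtract (-2)·g(x) = -2·x^2 - 4·x + 8, leaving 0
The remainder is 0, so f(x) = g(x) · h(x) with h(x) = 3·x^2 - 2. Hence g | f, i.e. f ∈ (g).

Final answer: YES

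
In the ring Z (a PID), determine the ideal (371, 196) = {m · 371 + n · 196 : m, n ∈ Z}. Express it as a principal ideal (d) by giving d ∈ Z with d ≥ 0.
(371, 196) = (7); d = 7

In the PID Z, (a, b) is generated by gcd(a, b). Compute gcd(371, 196) with the extended Euclidean algorithm, tracking rows (r, s, t) with s·371 + t·196 = r:
  row A: (371, 1, 0)   [1·371 + 0·196 = 371]
  row B: (196, 0, 1)   [0·371 + 1·196 = 196]
  371 = 1·196 + 175   → row C = row A − 1·row B = (175, 1, −1)   [check: 1·371 − 1·196 = 175]
  196 = 1·175 + 21   → row D = row B − 1·row C = (21, −1, 2)   [check: −1·371 + 2·196 = 21]
  175 = 8·21 + 7   → row E = row C − 8·row D = (7, 9, −17)   [check: 9·371 − 17·196 = 7]
  21 = 3·7 + 0   → remainder 0, stop. gcd = 7 (last nonzero row E).
So gcd(371, 196) = 7, with Bézout identity 9·371 − 17·196 = 7. Containment (⊇): the Bézout identity exhibits 7 as an element of (371, 196), giving (7) ⊆ (371, 196). Containment (⊆): since 7 | 371 and 7 | 196 (371 = 7·53, 196 = 7·28), every Z-linear combination of 371 and 196 is divisible by 7, so (371, 196) ⊆ (7). Therefore (371, 196) = (7), d = 7.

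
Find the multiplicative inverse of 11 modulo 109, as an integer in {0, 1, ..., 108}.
11^(−1) ≡ 10 (mod 109)

Apply the extended Euclidean algorithm to (109, 11), tracking rows (r, s, t) with s·109 + t·11 = r. Each division r_prev = q·r_cur + r_new produces the new row as (previous row) − q·(current row):
  row A: (109, 1, 0)   [1·109 + 0·11 = 109]
  row B: (11, 0, 1)   [0·109 + 1·11 = 11]
  109 = 9·11 + 10   → row C = row A − 9·row B = (10, 1, −9)   [check: 1·109 − 9·11 = 10]
  11 = 1·10 + 1   → row D = row B − 1·row C = (1, −1, 10)   [check: −1·109 + 10·11 = 1]
  10 = 10·1 + 0   → remainder 0, stop. gcd = 1 (last nonzero row D).
The gcd is 1, so 11 is invertible mod 109. The last nonzero row gives −1·109 + 10·11 = 1, so t = 10. So 11^(−1) ≡ 10 (mod 109). Verify: 11 · 10 = 110 ≡ 1 (mod 109). ✓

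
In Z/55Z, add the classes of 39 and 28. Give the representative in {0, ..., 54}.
Both summands are already reduced mod 55. 39 + 28 = 67; 67 = 1·55 + 12, so (39 + 28) mod 55 = 12.

Final answer: 12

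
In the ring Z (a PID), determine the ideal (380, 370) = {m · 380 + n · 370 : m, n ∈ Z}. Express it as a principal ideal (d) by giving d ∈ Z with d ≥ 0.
(380, 370) = (10); d = 10

In the PID Z, (a, b) is generated by gcd(a, b). Compute gcd(380, 370) with the extended Euclidean algorithm, tracking rows (r, s, t) with s·380 + t·370 = r:
  row A: (380, 1, 0)   [1·380 + 0·370 = 380]
  row B: (370, 0, 1)   [0·380 + 1·370 = 370]
  380 = 1·370 + 10   → row C = row A − 1·row B = (10, 1, −1)   [check: 1·380 − 1·370 = 10]
  370 = 37·10 + 0   → remainder 0, stop. gcd = 10 (last nonzero row C).
So gcd(380, 370) = 10, with Bézout identity 1·380 − 1·370 = 10. Containment (⊇): the Bézout identity exhibits 10 as an element of (380, 370), giving (10) ⊆ (380, 370). Containment (⊆): since 10 | 380 and 10 | 370 (380 = 10·38, 370 = 10·37), every Z-linear combination of 380 and 370 is divisible by 10, so (380, 370) ⊆ (10). Therefore (380, 370) = (10), d = 10.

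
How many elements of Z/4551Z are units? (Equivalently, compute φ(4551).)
An element a ∈ Z/4551Z is a unit iff gcd(a, 4551) = 1, so the number of units is φ(4551). φ is multiplicative, with φ(p^e) = p^e − p^(e−1). Factorise 4551 = 3 · 37 · 41. Then
  φ(4551) = (3 − 1) · (37 − 1) · (41 − 1) = 2 · 36 · 40 = 2880.

Final answer: Z/4551Z has φ(4551) = 2880 units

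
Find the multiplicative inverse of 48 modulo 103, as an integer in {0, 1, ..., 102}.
48^(−1) ≡ 88 (mod 103)

Apply the extended Euclidean algorithm to (103, 48), tracking rows (r, s, t) with s·103 + t·48 = r. Each division r_prev = q·r_cur + r_new produces the new row as (previous row) − q·(current row):
  row A: (103, 1, 0)   [1·103 + 0·48 = 103]
  row B: (48, 0, 1)   [0·103 + 1·48 = 48]
  103 = 2·48 + 7   → row C = row A − 2·row B = (7, 1, −2)   [check: 1·103 − 2·48 = 7]
  48 = 6·7 + 6   → row D = row B − 6·row C = (6, −6, 13)   [check: −6·103 + 13·48 = 6]
  7 = 1·6 + 1   → row E = row C − 1·row D = (1, 7, −15)   [check: 7·103 − 15·48 = 1]
  6 = 6·1 + 0   → remainder 0, stop. gcd = 1 (last nonzero row E).
The gcd is 1, so 48 is invertible mod 103. The last nonzero row gives 7·103 − 15·48 = 1, so t = −15. So 48^(−1) ≡ −15 ≡ 88 (mod 103). Verify: 48 · 88 = 4224 ≡ 1 (mod 103). ✓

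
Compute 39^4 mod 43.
Use repeated squaring. Binary(4) = 100. Walk through the bits of the exponent 4 left-to-right: at each bit after the leading one, square the running value, then multiply by 39 if the bit is 1 (always reducing mod 43):
  bit 1 = 1 (leading): start with 39.
  bit 2 = 0: square 39^2 = 1521 ≡ 16 (mod 43).
  bit 3 = 0: square 16^2 = 256 ≡ 41 (mod 43).
Final value: 39^4 ≡ 41 (mod 43).

Final answer: 41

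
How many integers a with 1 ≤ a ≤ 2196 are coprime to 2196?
720

The number of a ∈ {1, ..., 2196} with gcd(a, 2196) = 1 is by definition Euler's totient φ(2196). φ is multiplicative, with φ(p^e) = p^e − p^(e−1). Factorise 2196 = 2^2 · 3^2 · 61. Then
  φ(2196) = (2^2 − 2^1) · (3^2 − 3^1) · (61 − 1) = 2 · 6 · 60 = 720.
So there are 720 such integers.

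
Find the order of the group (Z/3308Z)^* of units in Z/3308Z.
(Z/3308Z)^* consists of the classes a with gcd(a, 3308) = 1, so its order is φ(3308). φ is multiplicative, with φ(p^e) = p^e − p^(e−1). Factorise 3308 = 2^2 · 827. Then
  φ(3308) = (2^2 − 2^1) · (827 − 1) = 2 · 826 = 1652.
Thus |(Z/3308Z)^*| = 1652.

Final answer: |(Z/3308Z)^*| = 1652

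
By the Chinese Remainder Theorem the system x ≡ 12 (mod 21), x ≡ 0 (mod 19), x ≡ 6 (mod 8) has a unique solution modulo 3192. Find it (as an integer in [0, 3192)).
The moduli 21, 19, 8 are pairwise coprime, so by the CRT there is a unique solution mod 21·19·8 = 3192.
Solve by successive substitution. Start with x ≡ 12 (mod 21).
  Combine with x ≡ 0 (mod 19): write x = 12 + 21·t and require 12 + 21·t ≡ 0 (mod 19), i.e. 21·t ≡ 0 − 12 ≡ 7 (mod 19). Since 21^(−1) ≡ 10 (mod 19) (21 ≡ 2 (mod 19)), t ≡ 10·7 ≡ 13 (mod 19). So x ≡ 12 + 21·13 = 285 (mod 399).
  Combine with x ≡ 6 (mod 8): write x = 285 + 399·t and require 285 + 399·t ≡ 6 (mod 8), i.e. 399·t ≡ 6 − 285 ≡ 1 (mod 8). Since 399^(−1) ≡ 7 (mod 8) (399 ≡ 7 (mod 8)), t ≡ 7·1 ≡ 7 (mod 8). So x ≡ 285 + 399·7 = 3078 (mod 3192).
Unique solution in [0, 3192): x = 3078.

Final answer: x ≡ 3078 (mod 3192); the representative in [0, 3192) is 3078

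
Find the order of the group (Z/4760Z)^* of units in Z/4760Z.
|(Z/4760Z)^*| = 1536

(Z/4760Z)^* consists of the classes a with gcd(a, 4760) = 1, so its order is φ(4760). φ is multiplicative, with φ(p^e) = p^e − p^(e−1). Factorise 4760 = 2^3 · 5 · 7 · 17. Then
  φ(4760) = (2^3 − 2^2) · (5 − 1) · (7 − 1) · (17 − 1) = 4 · 4 · 6 · 16 = 1536.
Thus |(Z/4760Z)^*| = 1536.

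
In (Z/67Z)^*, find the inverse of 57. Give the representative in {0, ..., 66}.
Apply the extended Euclidean algorithm to (67, 57), tracking rows (r, s, t) with s·67 + t·57 = r. Each division r_prev = q·r_cur + r_new produces the new row as (previous row) − q·(current row):
  row A: (67, 1, 0)   [1·67 + 0·57 = 67]
  row B: (57, 0, 1)   [0·67 + 1·57 = 57]
  67 = 1·57 + 10   → row C = row A − 1·row B = (10, 1, −1)   [check: 1·67 − 1·57 = 10]
  57 = 5·10 + 7   → row D = row B − 5·row C = (7, −5, 6)   [check: −5·67 + 6·57 = 7]
  10 = 1·7 + 3   → row E = row C − 1·row D = (3, 6, −7)   [check: 6·67 − 7·57 = 3]
  7 = 2·3 + 1   → row F = row D − 2·row E = (1, −17, 20)   [check: −17·67 + 20·57 = 1]
  3 = 3·1 + 0   → remainder 0, stop. gcd = 1 (last nonzero row F).
The gcd is 1, so 57 is invertible mod 67. The last nonzero row gives −17·67 + 20·57 = 1, so t = 20. So 57^(−1) ≡ 20 (mod 67). Verify: 57 · 20 = 1140 ≡ 1 (mod 67). ✓

Final answer: 57^(−1) ≡ 20 (mod 67)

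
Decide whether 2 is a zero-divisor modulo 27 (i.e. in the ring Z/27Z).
NO

gcd(2, 27) = 1, so 2 is a unit in Z/27Z (it has a multiplicative inverse). A unit cannot be a zero-divisor: if 2·b ≡ 0 then multiplying both sides by 2^(−1) gives b ≡ 0. So 2 is not a zero-divisor.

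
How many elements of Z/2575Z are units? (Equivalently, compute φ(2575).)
An element a ∈ Z/2575Z is a unit iff gcd(a, 2575) = 1, so the number of units is φ(2575). φ is multiplicative, with φ(p^e) = p^e − p^(e−1). Factorise 2575 = 5^2 · 103. Then
  φ(2575) = (5^2 − 5^1) · (103 − 1) = 20 · 102 = 2040.

Final answer: Z/2575Z has φ(2575) = 2040 units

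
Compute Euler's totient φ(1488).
φ(1488) = 480

φ is multiplicative, with φ(p^e) = p^e − p^(e−1). Factorise 1488 = 2^4 · 3 · 31. Then
  φ(1488) = (2^4 − 2^3) · (3 − 1) · (31 − 1) = 8 · 2 · 30 = 480.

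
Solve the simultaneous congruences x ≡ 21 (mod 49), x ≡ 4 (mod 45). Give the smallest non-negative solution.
x ≡ 364 (mod 2205); the representative in [0, 2205) is 364

The moduli 49, 45 are pairwise coprime, so by the CRT there is a unique solution mod 49·45 = 2205.
Solve by successive substitution. Start with x ≡ 21 (mod 49).
  Combine with x ≡ 4 (mod 45): write x = 21 + 49·t and require 21 + 49·t ≡ 4 (mod 45), i.e. 49·t ≡ 4 − 21 ≡ 28 (mod 45). Since 49^(−1) ≡ 34 (mod 45) (49 ≡ 4 (mod 45)), t ≡ 34·28 ≡ 7 (mod 45). So x ≡ 21 + 49·7 = 364 (mod 2205).
Unique solution in [0, 2205): x = 364.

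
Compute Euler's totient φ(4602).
φ(4602) = 1392

φ is multiplicative, with φ(p^e) = p^e − p^(e−1). Factorise 4602 = 2 · 3 · 13 · 59. Then
  φ(4602) = (2 − 1) · (3 − 1) · (13 − 1) · (59 − 1) = 1 · 2 · 12 · 58 = 1392.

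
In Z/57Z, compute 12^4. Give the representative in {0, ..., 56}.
Use repeated squaring. Binary(4) = 100. Walk through the bits of the exponent 4 left-to-right: at each bit after the leading one, square the running value, then multiply by 12 if the bit is 1 (always reducing mod 57):
  bit 1 = 1 (leading): start with 12.
  bit 2 = 0: square 12^2 = 144 ≡ 30 (mod 57).
  bit 3 = 0: square 30^2 = 900 ≡ 45 (mod 57).
Final value: 12^4 ≡ 45 (mod 57).

Final answer: 45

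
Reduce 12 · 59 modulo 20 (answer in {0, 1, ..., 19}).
8

Reduce the factors first: 59 ≡ 19 (mod 20), so 12 · 59 ≡ 12 · 19 (mod 20). 12 · 19 = 228. Dividing by 20: 228 = 11·20 + 8. So (12 · 59) mod 20 = 8.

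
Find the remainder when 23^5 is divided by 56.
39

Use repeated squaring. Binary(5) = 101. Walk through the bits of the exponent 5 left-to-right: at each bit after the leading one, square the running value, then multiply by 23 if the bit is 1 (always reducing mod 56):
  bit 1 = 1 (leading): start with 23.
  bit 2 = 0: square 23^2 = 529 ≡ 25 (mod 56).
  bit 3 = 1: square 25^2 = 625 ≡ 9; bit is 1, so multiply 9·23 = 207 ≡ 39 (mod 56).
Final value: 23^5 ≡ 39 (mod 56).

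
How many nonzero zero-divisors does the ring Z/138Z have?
In Z/138Z each nonzero element is either a unit (gcd with 138 is 1) or a zero-divisor (gcd > 1). The number of units is φ(138): factorise 138 = 2 · 3 · 23, so φ(138) = (2 − 1) · (3 − 1) · (23 − 1) = 1 · 2 · 22 = 44. The nonzero elements number 138 − 1 = 137. Hence the nonzero zero-divisors number 137 − 44 = 93.

Final answer: Z/138Z has 93 nonzero zero-divisors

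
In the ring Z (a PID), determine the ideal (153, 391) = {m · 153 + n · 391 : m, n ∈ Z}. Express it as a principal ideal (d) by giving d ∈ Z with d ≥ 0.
In the PID Z, (a, b) is generated by gcd(a, b). Compute gcd(391, 153) with the extended Euclidean algorithm, tracking rows (r, s, t) with s·391 + t·153 = r:
  row A: (391, 1, 0)   [1·391 + 0·153 = 391]
  row B: (153, 0, 1)   [0·391 + 1·153 = 153]
  391 = 2·153 + 85   → row C = row A − 2·row B = (85, 1, −2)   [check: 1·391 − 2·153 = 85]
  153 = 1·85 + 68   → row D = row B − 1·row C = (68, −1, 3)   [check: −1·391 + 3·153 = 68]
  85 = 1·68 + 17   → row E = row C − 1·row D = (17, 2, −5)   [check: 2·391 − 5·153 = 17]
  68 = 4·17 + 0   → remainder 0, stop. gcd = 17 (last nonzero row E).
So gcd(153, 391) = 17, with Bézout identity 2·391 − 5·153 = 17. Containment (⊇): the Bézout identity exhibits 17 as an element of (153, 391), giving (17) ⊆ (153, 391). Containment (⊆): since 17 | 153 and 17 | 391 (153 = 17·9, 391 = 17·23), every Z-linear combination of 153 and 391 is divisible by 17, so (153, 391) ⊆ (17). Therefore (153, 391) = (17), d = 17.

Final answer: (153, 391) = (17); d = 17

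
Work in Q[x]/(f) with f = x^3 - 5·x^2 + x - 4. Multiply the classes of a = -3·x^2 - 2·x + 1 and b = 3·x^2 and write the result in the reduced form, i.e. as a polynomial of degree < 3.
First multiply in Q[x] without reducing: a · b = -9·x^4 - 6·x^3 + 3·x^2. Now divide by f(x) = x^3 - 5·x^2 + x - 4, eliminating the leading term at each step:
  leading term -9·x^4: subtract (-9·x)·f(x) = -9·x^4 + 45·x^3 - 9·x^2 + 36·x, leaving -51·x^3 + 12·x^2 - 36·x
  leading term -51·x^3: subtract (-51)·f(x) = -51·x^3 + 255·x^2 - 51·x + 204, leaving -243·x^2 + 15·x - 204
The degree is now < 3, so this is the remainder. Hence a · b ≡ -243·x^2 + 15·x - 204 in Q[x]/(f).

Final answer: a · b ≡ -243·x^2 + 15·x - 204 (mod f(x))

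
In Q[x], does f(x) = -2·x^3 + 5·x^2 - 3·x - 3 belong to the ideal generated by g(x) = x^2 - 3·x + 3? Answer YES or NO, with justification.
In Q[x] the ideal (g) consists of all multiples of g, so f ∈ (g) iff g | f, i.e. iff the remainder of f on division by g is 0. Divide f by g (g is monic, so eliminate the leading term of the running remainder at each step):
  leading term -2·x^3: subtract (-2·x)·g(x) = -2·x^3 + 6·x^2 - 6·x, leaving -x^2 + 3·x - 3
  leading term -x^2: subtract (-1)·g(x) = -x^2 + 3·x - 3, leaving 0
The remainder is 0, so f(x) = g(x) · h(x) with h(x) = -2·x - 1. Hence g | f, i.e. f ∈ (g).

Final answer: YES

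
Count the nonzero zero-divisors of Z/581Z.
Z/581Z has 88 nonzero zero-divisors

In Z/581Z each nonzero element is either a unit (gcd with 581 is 1) or a zero-divisor (gcd > 1). The number of units is φ(581): factorise 581 = 7 · 83, so φ(581) = (7 − 1) · (83 − 1) = 6 · 82 = 492. The nonzero elements number 581 − 1 = 580. Hence the nonzero zero-divisors number 580 − 492 = 88.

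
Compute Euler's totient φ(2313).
φ(2313) = 1536

φ is multiplicative, with φ(p^e) = p^e − p^(e−1). Factorise 2313 = 3^2 · 257. Then
  φ(2313) = (3^2 − 3^1) · (257 − 1) = 6 · 256 = 1536.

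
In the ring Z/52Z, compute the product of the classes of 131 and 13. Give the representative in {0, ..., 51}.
39

Reduce the factors first: 131 ≡ 27 (mod 52), so 131 · 13 ≡ 27 · 13 (mod 52). 27 · 13 = 351. Dividing by 52: 351 = 6·52 + 39. So (131 · 13) mod 52 = 39.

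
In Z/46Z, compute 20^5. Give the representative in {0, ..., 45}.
Use repeated squaring. Binary(5) = 101. Walk through the bits of the exponent 5 left-to-right: at each bit after the leading one, square the running value, then multiply by 20 if the bit is 1 (always reducing mod 46):
  bit 1 = 1 (leading): start with 20.
  bit 2 = 0: square 20^2 = 400 ≡ 32 (mod 46).
  bit 3 = 1: square 32^2 = 1024 ≡ 12; bit is 1, so multiply 12·20 = 240 ≡ 10 (mod 46).
Final value: 20^5 ≡ 10 (mod 46).

Final answer: 10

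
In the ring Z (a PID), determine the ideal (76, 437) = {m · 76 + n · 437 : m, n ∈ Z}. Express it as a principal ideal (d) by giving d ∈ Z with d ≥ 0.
(76, 437) = (19); d = 19

In the PID Z, (a, b) is generated by gcd(a, b). Compute gcd(437, 76) with the extended Euclidean algorithm, tracking rows (r, s, t) with s·437 + t·76 = r:
  row A: (437, 1, 0)   [1·437 + 0·76 = 437]
  row B: (76, 0, 1)   [0·437 + 1·76 = 76]
  437 = 5·76 + 57   → row C = row A − 5·row B = (57, 1, −5)   [check: 1·437 − 5·76 = 57]
  76 = 1·57 + 19   → row D = row B − 1·row C = (19, −1, 6)   [check: −1·437 + 6·76 = 19]
  57 = 3·19 + 0   → remainder 0, stop. gcd = 19 (last nonzero row D).
So gcd(76, 437) = 19, with Bézout identity −1·437 + 6·76 = 19. Containment (⊇): the Bézout identity exhibits 19 as an element of (76, 437), giving (19) ⊆ (76, 437). Containment (⊆): since 19 | 76 and 19 | 437 (76 = 19·4, 437 = 19·23), every Z-linear combination of 76 and 437 is divisible by 19, so (76, 437) ⊆ (19). Therefore (76, 437) = (19), d = 19.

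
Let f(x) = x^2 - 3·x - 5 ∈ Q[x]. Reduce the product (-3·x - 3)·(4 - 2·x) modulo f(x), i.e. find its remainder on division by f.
First multiply in Q[x] without reducing: a · b = 6·x^2 - 6·x - 12. Now divide by f(x) = x^2 - 3·x - 5, eliminating the leading term at each step:
  leading term 6·x^2: subtract (6)·f(x) = 6·x^2 - 18·x - 30, leaving 12·x + 18
The degree is now < 2, so this is the remainder. Hence a · b ≡ 12·x + 18 in Q[x]/(f).

Final answer: a · b ≡ 12·x + 18 (mod f(x))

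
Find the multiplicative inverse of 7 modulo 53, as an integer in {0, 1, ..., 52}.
Apply the extended Euclidean algorithm to (53, 7), tracking rows (r, s, t) with s·53 + t·7 = r. Each division r_prev = q·r_cur + r_new produces the new row as (previous row) − q·(current row):
  row A: (53, 1, 0)   [1·53 + 0·7 = 53]
  row B: (7, 0, 1)   [0·53 + 1·7 = 7]
  53 = 7·7 + 4   → row C = row A − 7·row B = (4, 1, −7)   [check: 1·53 − 7·7 = 4]
  7 = 1·4 + 3   → row D = row B − 1·row C = (3, −1, 8)   [check: −1·53 + 8·7 = 3]
  4 = 1·3 + 1   → row E = row C − 1·row D = (1, 2, −15)   [check: 2·53 − 15·7 = 1]
  3 = 3·1 + 0   → remainder 0, stop. gcd = 1 (last nonzero row E).
The gcd is 1, so 7 is invertible mod 53. The last nonzero row gives 2·53 − 15·7 = 1, so t = −15. So 7^(−1) ≡ −15 ≡ 38 (mod 53). Verify: 7 · 38 = 266 ≡ 1 (mod 53). ✓

Final answer: 7^(−1) ≡ 38 (mod 53)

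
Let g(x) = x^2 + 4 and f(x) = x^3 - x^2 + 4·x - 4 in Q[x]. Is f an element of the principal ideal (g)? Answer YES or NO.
In Q[x] the ideal (g) consists of all multiples of g, so f ∈ (g) iff g | f, i.e. iff the remainder of f on division by g is 0. Divide f by g (g is monic, so eliminate the leading term of the running remainder at each step):
  leading term x^3: subtract (x)·g(x) = x^3 + 4·x, leaving -x^2 - 4
  leading term -x^2: subtract (-1)·g(x) = -x^2 - 4, leaving 0
The remainder is 0, so f(x) = g(x) · h(x) with h(x) = x - 1. Hence g | f, i.e. f ∈ (g).

Final answer: YES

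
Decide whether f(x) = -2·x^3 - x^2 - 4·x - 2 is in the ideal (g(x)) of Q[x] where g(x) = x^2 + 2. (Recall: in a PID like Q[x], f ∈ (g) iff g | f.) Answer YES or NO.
YES

In Q[x] the ideal (g) consists of all multiples of g, so f ∈ (g) iff g | f, i.e. iff the remainder of f on division by g is 0. Divide f by g (g is monic, so eliminate the leading term of the running remainder at each step):
  leading term -2·x^3: subtract (-2·x)·g(x) = -2·x^3 - 4·x, leaving -x^2 - 2
  leading term -x^2: subtract (-1)·g(x) = -x^2 - 2, leaving 0
The remainder is 0, so f(x) = g(x) · h(x) with h(x) = -2·x - 1. Hence g | f, i.e. f ∈ (g).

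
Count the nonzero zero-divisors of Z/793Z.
Z/793Z has 72 nonzero zero-divisors

In Z/793Z each nonzero element is either a unit (gcd with 793 is 1) or a zero-divisor (gcd > 1). The number of units is φ(793): factorise 793 = 13 · 61, so φ(793) = (13 − 1) · (61 − 1) = 12 · 60 = 720. The nonzero elements number 793 − 1 = 792. Hence the nonzero zero-divisors number 792 − 720 = 72.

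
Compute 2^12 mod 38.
Use repeated squaring. Binary(12) = 1100. Walk through the bits of the exponent 12 left-to-right: at each bit after the leading one, square the running value, then multiply by 2 if the bit is 1 (always reducing mod 38):
  bit 1 = 1 (leading): start with 2.
  bit 2 = 1: square 2^2 = 4; bit is 1, so multiply 4·2 = 8 (mod 38).
  bit 3 = 0: square 8^2 = 64 ≡ 26 (mod 38).
  bit 4 = 0: square 26^2 = 676 ≡ 30 (mod 38).
Final value: 2^12 ≡ 30 (mod 38).

Final answer: 30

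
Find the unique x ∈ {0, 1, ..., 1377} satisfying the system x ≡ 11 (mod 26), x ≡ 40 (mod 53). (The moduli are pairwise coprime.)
The moduli 26, 53 are pairwise coprime, so by the CRT there is a unique solution mod 26·53 = 1378.
Solve by successive substitution. Start with x ≡ 11 (mod 26).
  Combine with x ≡ 40 (mod 53): write x = 11 + 26·t and require 11 + 26·t ≡ 40 (mod 53), i.e. 26·t ≡ 40 − 11 ≡ 29 (mod 53). Since 26^(−1) ≡ 51 (mod 53), t ≡ 51·29 ≡ 48 (mod 53). So x ≡ 11 + 26·48 = 1259 (mod 1378).
Unique solution in [0, 1378): x = 1259.

Final answer: x ≡ 1259 (mod 1378); the representative in [0, 1378) is 1259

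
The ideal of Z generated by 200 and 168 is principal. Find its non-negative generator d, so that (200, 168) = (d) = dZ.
In the PID Z, (a, b) is generated by gcd(a, b). Compute gcd(200, 168) with the extended Euclidean algorithm, tracking rows (r, s, t) with s·200 + t·168 = r:
  row A: (200, 1, 0)   [1·200 + 0·168 = 200]
  row B: (168, 0, 1)   [0·200 + 1·168 = 168]
  200 = 1·168 + 32   → row C = row A − 1·row B = (32, 1, −1)   [check: 1·200 − 1·168 = 32]
  168 = 5·32 + 8   → row D = row B − 5·row C = (8, −5, 6)   [check: −5·200 + 6·168 = 8]
  32 = 4·8 + 0   → remainder 0, stop. gcd = 8 (last nonzero row D).
So gcd(200, 168) = 8, with Bézout identity −5·200 + 6·168 = 8. Containment (⊇): the Bézout identity exhibits 8 as an element of (200, 168), giving (8) ⊆ (200, 168). Containment (⊆): since 8 | 200 and 8 | 168 (200 = 8·25, 168 = 8·21), every Z-linear combination of 200 and 168 is divisible by 8, so (200, 168) ⊆ (8). Therefore (200, 168) = (8), d = 8.

Final answer: (200, 168) = (8); d = 8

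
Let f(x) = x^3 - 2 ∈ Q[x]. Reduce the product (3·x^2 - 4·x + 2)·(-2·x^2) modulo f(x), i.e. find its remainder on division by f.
a · b ≡ -4·x^2 - 12·x + 16 (mod f(x))

First multiply in Q[x] without reducing: a · b = -6·x^4 + 8·x^3 - 4·x^2. Now divide by f(x) = x^3 - 2, eliminating the leading term at each step:
  leading term -6·x^4: subtract (-6·x)·f(x) = -6·x^4 + 12·x, leaving 8·x^3 - 4·x^2 - 12·x
  leading term 8·x^3: subtract (8)·f(x) = 8·x^3 - 16, leaving -4·x^2 - 12·x + 16
The degree is now < 3, so this is the remainder. Hence a · b ≡ -4·x^2 - 12·x + 16 in Q[x]/(f).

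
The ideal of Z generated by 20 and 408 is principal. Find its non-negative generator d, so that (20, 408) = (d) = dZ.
In the PID Z, (a, b) is generated by gcd(a, b). Compute gcd(408, 20) with the extended Euclidean algorithm, tracking rows (r, s, t) with s·408 + t·20 = r:
  row A: (408, 1, 0)   [1·408 + 0·20 = 408]
  row B: (20, 0, 1)   [0·408 + 1·20 = 20]
  408 = 20·20 + 8   → row C = row A − 20·row B = (8, 1, −20)   [check: 1·408 − 20·20 = 8]
  20 = 2·8 + 4   → row D = row B − 2·row C = (4, −2, 41)   [check: −2·408 + 41·20 = 4]
  8 = 2·4 + 0   → remainder 0, stop. gcd = 4 (last nonzero row D).
So gcd(20, 408) = 4, with Bézout identity −2·408 + 41·20 = 4. Containment (⊇): the Bézout identity exhibits 4 as an element of (20, 408), giving (4) ⊆ (20, 408). Containment (⊆): since 4 | 20 and 4 | 408 (20 = 4·5, 408 = 4·102), every Z-linear combination of 20 and 408 is divisible by 4, so (20, 408) ⊆ (4). Therefore (20, 408) = (4), d = 4.

Final answer: (20, 408) = (4); d = 4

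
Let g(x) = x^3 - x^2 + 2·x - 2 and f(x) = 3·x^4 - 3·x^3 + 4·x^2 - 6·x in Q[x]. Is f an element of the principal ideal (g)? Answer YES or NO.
NO

In Q[x] the ideal (g) consists of all multiples of g, so f ∈ (g) iff g | f, i.e. iff the remainder of f on division by g is 0. Divide f by g (g is monic, so eliminate the leading term of the running remainder at each step):
  leading term 3·x^4: subtract (3·x)·g(x) = 3·x^4 - 3·x^3 + 6·x^2 - 6·x, leaving -2·x^2
The remainder r(x) = -2·x^2 ≠ 0 (and deg r < deg g), so g ∤ f, i.e. f ∉ (g).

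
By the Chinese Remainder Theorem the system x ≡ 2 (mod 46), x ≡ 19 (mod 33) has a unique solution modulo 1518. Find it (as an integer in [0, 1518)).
x ≡ 646 (mod 1518); the representative in [0, 1518) is 646

The moduli 46, 33 are pairwise coprime, so by the CRT there is a unique solution mod 46·33 = 1518.
Solve by successive substitution. Start with x ≡ 2 (mod 46).
  Combine with x ≡ 19 (mod 33): write x = 2 + 46·t and require 2 + 46·t ≡ 19 (mod 33), i.e. 46·t ≡ 19 − 2 ≡ 17 (mod 33). Since 46^(−1) ≡ 28 (mod 33) (46 ≡ 13 (mod 33)), t ≡ 28·17 ≡ 14 (mod 33). So x ≡ 2 + 46·14 = 646 (mod 1518).
Unique solution in [0, 1518): x = 646.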